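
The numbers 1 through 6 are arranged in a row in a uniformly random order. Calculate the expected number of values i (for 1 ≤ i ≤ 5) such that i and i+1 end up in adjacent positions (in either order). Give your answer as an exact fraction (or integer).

For each i ∈ {1,…,5}, let Xᵢ = 1 if i and i+1 are adjacent. P(Xᵢ=1) = 2·(6−1)!/6! = 2/6.
By linearity, E[ΣXᵢ] = (5)·(2/6) = 5/3.

5/3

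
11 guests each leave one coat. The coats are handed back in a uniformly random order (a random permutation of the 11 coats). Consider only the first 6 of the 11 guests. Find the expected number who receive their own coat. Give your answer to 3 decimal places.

0.545

Let Xᵢ = 1 if person i gets their own coat. For each i, P(Xᵢ=1) = 1/11.
By linearity of expectation, E[X₁+…+X_6] = 6·(1/11) = 6/11.
≈ 0.545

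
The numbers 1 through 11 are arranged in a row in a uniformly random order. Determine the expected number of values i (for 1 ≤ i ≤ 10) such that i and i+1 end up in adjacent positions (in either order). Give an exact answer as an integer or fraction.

20/11

For each i ∈ {1,…,10}, let Xᵢ = 1 if i and i+1 are adjacent. P(Xᵢ=1) = 2·(11−1)!/11! = 2/11.
By linearity, E[ΣXᵢ] = (10)·(2/11) = 20/11.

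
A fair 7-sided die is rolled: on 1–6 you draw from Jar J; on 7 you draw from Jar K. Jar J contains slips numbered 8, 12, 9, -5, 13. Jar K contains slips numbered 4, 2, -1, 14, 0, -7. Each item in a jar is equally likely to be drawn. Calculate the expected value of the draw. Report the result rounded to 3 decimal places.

6.629

E[X | Jar J] = (8 + 12 + 9 − 5 + 13)/5 = 37/5
E[X | Jar K] = (4 + 2 − 1 + 14 + 0 − 7)/6 = 2
E[X] = (6/7)·37/5 + (1/7)·2 = 232/35 ≈ 6.629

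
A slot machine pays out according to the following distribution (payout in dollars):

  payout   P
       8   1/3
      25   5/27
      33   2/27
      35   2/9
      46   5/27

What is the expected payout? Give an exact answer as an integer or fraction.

E[X] = (1/3)·8 + (5/27)·25 + (2/27)·33 + (2/9)·35 + (5/27)·46
     = 703/27

703/27 dollars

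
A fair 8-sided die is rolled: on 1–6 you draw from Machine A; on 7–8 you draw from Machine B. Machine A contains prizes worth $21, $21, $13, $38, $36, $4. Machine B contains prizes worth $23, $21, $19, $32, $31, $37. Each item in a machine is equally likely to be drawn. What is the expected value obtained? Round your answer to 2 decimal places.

$23.42

E[X | Machine A] = (21 + 21 + 13 + 38 + 36 + 4)/6 = 133/6
E[X | Machine B] = (23 + 21 + 19 + 32 + 31 + 37)/6 = 163/6
E[X] = (3/4)·133/6 + (1/4)·163/6 = 281/12 ≈ 23.42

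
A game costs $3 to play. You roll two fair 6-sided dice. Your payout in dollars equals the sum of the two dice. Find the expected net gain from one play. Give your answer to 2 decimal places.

Distribution of the sum of the two dice: 2 w.p. 1/36, 3 w.p. 1/18, 4 w.p. 1/12, 5 w.p. 1/9, 6 w.p. 5/36, 7 w.p. 1/6, …
E[payout] = (1/36)·2 + (1/18)·3 + (1/12)·4 + (1/9)·5 + (5/36)·6 + (1/6)·7 + (5/36)·8 + (1/9)·9 + (1/12)·10 + (1/18)·11 + (1/36)·12 = 7
Expected profit = 7 − 3 = 4 ≈ $4.00

$4.00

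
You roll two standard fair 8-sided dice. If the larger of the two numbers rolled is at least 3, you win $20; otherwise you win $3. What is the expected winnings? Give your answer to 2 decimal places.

E[payout] = (1/16)·3 + (15/16)·20 = 303/16
≈ $18.94

$18.94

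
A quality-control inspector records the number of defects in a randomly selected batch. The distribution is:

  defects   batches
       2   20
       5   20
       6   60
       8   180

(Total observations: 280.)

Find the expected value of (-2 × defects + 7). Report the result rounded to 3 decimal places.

-6.857

Total = 280, so P(defects=2) = 20/280, etc.
E[-2x+7] = (1/14)·3 + (1/14)·(-3) + (3/14)·(-5) + (9/14)·(-9)
     = -48/7 ≈ -6.857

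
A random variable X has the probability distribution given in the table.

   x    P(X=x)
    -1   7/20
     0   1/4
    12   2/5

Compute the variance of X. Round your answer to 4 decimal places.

38.1475

E[X] = (7/20)·(-1) + (1/4)·0 + (2/5)·12 = 89/20
E[X²] = (7/20)·1 + (1/4)·0 + (2/5)·144 = 1159/20
Var(X) = 1159/20 − (89/20)² = 15259/400 ≈ 38.1475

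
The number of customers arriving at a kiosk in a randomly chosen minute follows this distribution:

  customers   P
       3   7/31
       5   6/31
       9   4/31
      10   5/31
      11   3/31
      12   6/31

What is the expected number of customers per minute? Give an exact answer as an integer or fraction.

E[X] = (7/31)·3 + (6/31)·5 + (4/31)·9 + (5/31)·10 + (3/31)·11 + (6/31)·12
     = 242/31

242/31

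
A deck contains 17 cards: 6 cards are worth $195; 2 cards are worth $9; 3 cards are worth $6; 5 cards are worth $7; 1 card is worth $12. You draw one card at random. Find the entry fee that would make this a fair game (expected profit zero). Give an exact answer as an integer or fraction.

E[payout] = (6/17)·195 + (2/17)·9 + (3/17)·6 + (5/17)·7 + (1/17)·12 = 1253/17
Fair fee = E[payout] = 1253/17

1253/17 dollars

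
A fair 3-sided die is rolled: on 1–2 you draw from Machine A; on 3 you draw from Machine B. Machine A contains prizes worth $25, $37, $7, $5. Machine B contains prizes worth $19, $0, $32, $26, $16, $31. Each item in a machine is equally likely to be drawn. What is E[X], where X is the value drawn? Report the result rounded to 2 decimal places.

E[X | Machine A] = (25 + 37 + 7 + 5)/4 = 37/2
E[X | Machine B] = (19 + 0 + 32 + 26 + 16 + 31)/6 = 62/3
E[X] = (2/3)·37/2 + (1/3)·62/3 = 173/9 ≈ 19.22

$19.22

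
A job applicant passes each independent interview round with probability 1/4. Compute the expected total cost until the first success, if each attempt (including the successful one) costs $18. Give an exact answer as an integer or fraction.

E[#attempts] = 1/p = 4; E[cost] = 18·4 = 72.

$72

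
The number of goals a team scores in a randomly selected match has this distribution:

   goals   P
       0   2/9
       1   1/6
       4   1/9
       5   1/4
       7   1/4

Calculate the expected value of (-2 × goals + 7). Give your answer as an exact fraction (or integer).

E[-2x+7] = (2/9)·7 + (1/6)·5 + (1/9)·(-1) + (1/4)·(-3) + (1/4)·(-7)
     = -2/9

-2/9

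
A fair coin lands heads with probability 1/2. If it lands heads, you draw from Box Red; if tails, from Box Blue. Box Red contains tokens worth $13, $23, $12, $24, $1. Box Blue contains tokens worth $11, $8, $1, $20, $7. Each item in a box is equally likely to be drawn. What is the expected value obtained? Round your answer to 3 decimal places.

E[X | Box Red] = (13 + 23 + 12 + 24 + 1)/5 = 73/5
E[X | Box Blue] = (11 + 8 + 1 + 20 + 7)/5 = 47/5
E[X] = (1/2)·73/5 + (1/2)·47/5 = 12 ≈ 12.000

$12.000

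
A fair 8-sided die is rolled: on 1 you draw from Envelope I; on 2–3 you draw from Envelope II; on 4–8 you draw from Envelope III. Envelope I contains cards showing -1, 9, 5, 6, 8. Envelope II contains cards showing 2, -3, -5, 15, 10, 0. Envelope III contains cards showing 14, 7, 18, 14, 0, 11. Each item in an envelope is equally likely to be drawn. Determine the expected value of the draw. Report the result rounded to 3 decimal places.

8.133

E[X | Envelope I] = (-1 + 9 + 5 + 6 + 8)/5 = 27/5
E[X | Envelope II] = (2 − 3 − 5 + 15 + 10 + 0)/6 = 19/6
E[X | Envelope III] = (14 + 7 + 18 + 14 + 0 + 11)/6 = 32/3
E[X] = (1/8)·27/5 + (1/4)·19/6 + (5/8)·32/3 = 122/15 ≈ 8.133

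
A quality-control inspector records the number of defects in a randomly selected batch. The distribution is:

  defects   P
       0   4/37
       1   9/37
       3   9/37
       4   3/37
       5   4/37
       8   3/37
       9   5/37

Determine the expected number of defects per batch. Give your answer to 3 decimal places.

E[X] = (4/37)·0 + (9/37)·1 + (9/37)·3 + (3/37)·4 + (4/37)·5 + (3/37)·8 + (5/37)·9
     = 137/37 ≈ 3.703

3.703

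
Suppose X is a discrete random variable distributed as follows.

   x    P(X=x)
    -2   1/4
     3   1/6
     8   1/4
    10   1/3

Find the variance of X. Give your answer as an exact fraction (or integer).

E[X] = (1/4)·(-2) + (1/6)·3 + (1/4)·8 + (1/3)·10 = 16/3
E[X²] = (1/4)·4 + (1/6)·9 + (1/4)·64 + (1/3)·100 = 311/6
Var(X) = 311/6 − (16/3)² = 421/18

421/18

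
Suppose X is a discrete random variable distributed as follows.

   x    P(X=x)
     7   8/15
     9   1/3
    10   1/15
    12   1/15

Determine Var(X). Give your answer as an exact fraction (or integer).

E[X] = (8/15)·7 + (1/3)·9 + (1/15)·10 + (1/15)·12 = 41/5
E[X²] = (8/15)·49 + (1/3)·81 + (1/15)·100 + (1/15)·144 = 347/5
Var(X) = 347/5 − (41/5)² = 54/25

54/25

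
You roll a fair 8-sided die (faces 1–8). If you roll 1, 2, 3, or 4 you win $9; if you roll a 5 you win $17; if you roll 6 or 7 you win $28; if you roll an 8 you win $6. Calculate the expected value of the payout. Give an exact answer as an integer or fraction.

E[payout] = (1/8)·6 + (1/2)·9 + (1/8)·17 + (1/4)·28 = 115/8

115/8 dollars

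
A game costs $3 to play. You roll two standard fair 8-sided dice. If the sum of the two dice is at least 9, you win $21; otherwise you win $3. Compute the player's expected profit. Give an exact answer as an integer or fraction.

E[payout] = (7/16)·3 + (9/16)·21 = 105/8
Expected profit = 105/8 − 3 = 81/8

81/8 dollars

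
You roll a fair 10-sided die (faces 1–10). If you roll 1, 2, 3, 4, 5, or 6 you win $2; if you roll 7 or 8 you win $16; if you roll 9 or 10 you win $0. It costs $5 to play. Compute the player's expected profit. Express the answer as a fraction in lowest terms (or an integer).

E[payout] = (1/5)·0 + (3/5)·2 + (1/5)·16 = 22/5
Expected profit = 22/5 − 5 = -3/5

-3/5 dollars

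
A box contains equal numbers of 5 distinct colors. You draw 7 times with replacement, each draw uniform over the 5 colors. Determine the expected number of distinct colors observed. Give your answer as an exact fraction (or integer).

Let Xⱼ=1 if type j appears at least once. P(Xⱼ=1) = 1 − ((5−1)/5)^7 = 61741/78125.
E[#distinct] = 5·61741/78125 = 61741/15625.

61741/15625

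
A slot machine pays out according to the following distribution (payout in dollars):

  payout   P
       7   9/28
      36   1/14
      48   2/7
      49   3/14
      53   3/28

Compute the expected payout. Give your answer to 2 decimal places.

$34.71

E[X] = (9/28)·7 + (1/14)·36 + (2/7)·48 + (3/14)·49 + (3/28)·53
     = 243/7 ≈ 34.71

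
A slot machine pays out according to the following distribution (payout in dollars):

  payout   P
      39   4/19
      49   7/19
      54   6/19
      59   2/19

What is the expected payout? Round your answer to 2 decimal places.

E[X] = (4/19)·39 + (7/19)·49 + (6/19)·54 + (2/19)·59
     = 941/19 ≈ 49.53

$49.53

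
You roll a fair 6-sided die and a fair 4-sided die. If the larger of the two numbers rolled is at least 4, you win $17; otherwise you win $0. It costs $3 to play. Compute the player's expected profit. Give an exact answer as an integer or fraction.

E[payout] = (3/8)·0 + (5/8)·17 = 85/8
Expected profit = 85/8 − 3 = 61/8

61/8 dollars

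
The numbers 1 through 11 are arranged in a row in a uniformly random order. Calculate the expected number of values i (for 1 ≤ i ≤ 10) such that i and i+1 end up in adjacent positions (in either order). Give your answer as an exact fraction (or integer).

20/11

For each i ∈ {1,…,10}, let Xᵢ = 1 if i and i+1 are adjacent. P(Xᵢ=1) = 2·(11−1)!/11! = 2/11.
By linearity, E[ΣXᵢ] = (10)·(2/11) = 20/11.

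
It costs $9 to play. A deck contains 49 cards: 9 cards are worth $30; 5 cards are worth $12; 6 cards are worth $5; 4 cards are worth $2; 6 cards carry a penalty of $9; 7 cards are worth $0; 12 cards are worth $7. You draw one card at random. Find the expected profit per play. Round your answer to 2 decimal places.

E[payout] = (9/49)·30 + (5/49)·12 + (6/49)·5 + (4/49)·2 + (6/49)·(-9) + (7/49)·0 + (12/49)·7 = 398/49
Expected profit = 398/49 − 9 = -43/49 ≈ -$0.88

-$0.88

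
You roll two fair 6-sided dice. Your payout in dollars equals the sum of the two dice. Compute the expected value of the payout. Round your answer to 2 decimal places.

$7.00

Distribution of the sum of the two dice: 2 w.p. 1/36, 3 w.p. 1/18, 4 w.p. 1/12, 5 w.p. 1/9, 6 w.p. 5/36, 7 w.p. 1/6, …
E[payout] = (1/36)·2 + (1/18)·3 + (1/12)·4 + (1/9)·5 + (5/36)·6 + (1/6)·7 + (5/36)·8 + (1/9)·9 + (1/12)·10 + (1/18)·11 + (1/36)·12 = 7
≈ $7.00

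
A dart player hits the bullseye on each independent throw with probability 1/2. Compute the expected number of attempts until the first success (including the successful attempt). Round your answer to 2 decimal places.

For a geometric distribution, E[trials] = 1/p = 1/(1/2) = 2.
≈ 2.00

2.00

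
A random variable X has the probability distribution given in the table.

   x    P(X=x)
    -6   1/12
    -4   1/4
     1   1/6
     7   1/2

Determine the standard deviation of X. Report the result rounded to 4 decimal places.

E[X] = 13/6, E[X²] = 95/3
Var(X) = E[X²] − (E[X])² = 95/3 − 169/36 = 971/36
SD(X) = √(971/36) ≈ 5.1935

5.1935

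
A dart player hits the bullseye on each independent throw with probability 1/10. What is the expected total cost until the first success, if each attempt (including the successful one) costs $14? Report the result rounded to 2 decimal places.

$140.00

E[#attempts] = 1/p = 10; E[cost] = 14·10 = 140.
≈ 140.00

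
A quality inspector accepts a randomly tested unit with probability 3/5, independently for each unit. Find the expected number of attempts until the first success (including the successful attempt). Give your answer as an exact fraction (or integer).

5/3

For a geometric distribution, E[trials] = 1/p = 1/(3/5) = 5/3.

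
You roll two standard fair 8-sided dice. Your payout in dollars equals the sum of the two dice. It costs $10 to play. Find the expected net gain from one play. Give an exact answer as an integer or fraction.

Distribution of the sum of the two dice: 2 w.p. 1/64, 3 w.p. 1/32, 4 w.p. 3/64, 5 w.p. 1/16, 6 w.p. 5/64, 7 w.p. 3/32, …
E[payout] = (1/64)·2 + (1/32)·3 + (3/64)·4 + (1/16)·5 + (5/64)·6 + (3/32)·7 + (7/64)·8 + (1/8)·9 + (7/64)·10 + (3/32)·11 + (5/64)·12 + (1/16)·13 + (3/64)·14 + (1/32)·15 + (1/64)·16 = 9
Expected profit = 9 − 10 = -1

-$1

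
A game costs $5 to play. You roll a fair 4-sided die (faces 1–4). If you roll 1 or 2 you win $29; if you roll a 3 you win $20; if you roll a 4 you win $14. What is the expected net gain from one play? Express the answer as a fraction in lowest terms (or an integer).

$18

E[payout] = (1/4)·14 + (1/4)·20 + (1/2)·29 = 23
Expected profit = 23 − 5 = 18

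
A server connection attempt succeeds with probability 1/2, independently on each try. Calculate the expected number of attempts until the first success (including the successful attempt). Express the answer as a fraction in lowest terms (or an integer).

For a geometric distribution, E[trials] = 1/p = 1/(1/2) = 2.

2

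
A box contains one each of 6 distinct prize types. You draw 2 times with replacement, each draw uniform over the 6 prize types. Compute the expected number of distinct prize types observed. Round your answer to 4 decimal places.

Let Xⱼ=1 if type j appears at least once. P(Xⱼ=1) = 1 − ((6−1)/6)^2 = 11/36.
E[#distinct] = 6·11/36 = 11/6.
≈ 1.8333

1.8333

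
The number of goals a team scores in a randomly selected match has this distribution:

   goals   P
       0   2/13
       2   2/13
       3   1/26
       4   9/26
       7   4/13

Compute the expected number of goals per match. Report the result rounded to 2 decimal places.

3.96

E[X] = (2/13)·0 + (2/13)·2 + (1/26)·3 + (9/26)·4 + (4/13)·7
     = 103/26 ≈ 3.96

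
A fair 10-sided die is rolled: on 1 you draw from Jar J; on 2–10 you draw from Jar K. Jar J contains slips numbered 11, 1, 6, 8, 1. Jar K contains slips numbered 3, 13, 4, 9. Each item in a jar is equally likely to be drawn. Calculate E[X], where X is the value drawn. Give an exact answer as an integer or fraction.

E[X | Jar J] = (11 + 1 + 6 + 8 + 1)/5 = 27/5
E[X | Jar K] = (3 + 13 + 4 + 9)/4 = 29/4
E[X] = (1/10)·27/5 + (9/10)·29/4 = 1413/200

1413/200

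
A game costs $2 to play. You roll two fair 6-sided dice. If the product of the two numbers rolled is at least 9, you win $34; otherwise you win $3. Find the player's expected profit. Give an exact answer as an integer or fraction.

164/9 dollars

E[payout] = (4/9)·3 + (5/9)·34 = 182/9
Expected profit = 182/9 − 2 = 164/9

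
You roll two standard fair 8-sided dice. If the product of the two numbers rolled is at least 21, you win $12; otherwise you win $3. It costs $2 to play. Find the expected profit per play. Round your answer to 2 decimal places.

$4.66

E[payout] = (19/32)·3 + (13/32)·12 = 213/32
Expected profit = 213/32 − 2 = 149/32 ≈ $4.66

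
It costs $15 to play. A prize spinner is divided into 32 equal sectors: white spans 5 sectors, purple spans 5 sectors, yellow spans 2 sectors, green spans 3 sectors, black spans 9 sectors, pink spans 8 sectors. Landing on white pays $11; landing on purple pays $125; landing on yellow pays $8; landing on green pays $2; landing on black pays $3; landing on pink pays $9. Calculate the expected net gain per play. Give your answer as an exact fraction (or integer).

321/32 dollars

E[payout] = (5/32)·11 + (5/32)·125 + (2/32)·8 + (3/32)·2 + (9/32)·3 + (8/32)·9 = 801/32
Expected profit = 801/32 − 15 = 321/32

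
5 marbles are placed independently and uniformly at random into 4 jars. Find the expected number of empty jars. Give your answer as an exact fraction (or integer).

Let Xⱼ=1 if jar j is empty. P(Xⱼ=1) = ((4-1)/4)^5 = 243/1024.
By linearity, E[#empty] = 4·243/1024 = 243/256.

243/256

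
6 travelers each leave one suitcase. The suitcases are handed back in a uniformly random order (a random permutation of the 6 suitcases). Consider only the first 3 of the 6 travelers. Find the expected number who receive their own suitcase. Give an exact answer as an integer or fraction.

Let Xᵢ = 1 if person i gets their own suitcase. For each i, P(Xᵢ=1) = 1/6.
By linearity of expectation, E[X₁+…+X_3] = 3·(1/6) = 1/2.

1/2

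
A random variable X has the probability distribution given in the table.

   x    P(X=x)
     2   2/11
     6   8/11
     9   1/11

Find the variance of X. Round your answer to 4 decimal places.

E[X] = (2/11)·2 + (8/11)·6 + (1/11)·9 = 61/11
E[X²] = (2/11)·4 + (8/11)·36 + (1/11)·81 = 377/11
Var(X) = 377/11 − (61/11)² = 426/121 ≈ 3.5207

3.5207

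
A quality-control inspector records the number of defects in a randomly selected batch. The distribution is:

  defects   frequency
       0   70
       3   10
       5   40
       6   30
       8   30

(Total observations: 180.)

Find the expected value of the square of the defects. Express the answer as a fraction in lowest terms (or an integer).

409/18

Total = 180, so P(defects=0) = 70/180, etc.
E[X²] = (7/18)·0 + (1/18)·9 + (2/9)·25 + (1/6)·36 + (1/6)·64
     = 409/18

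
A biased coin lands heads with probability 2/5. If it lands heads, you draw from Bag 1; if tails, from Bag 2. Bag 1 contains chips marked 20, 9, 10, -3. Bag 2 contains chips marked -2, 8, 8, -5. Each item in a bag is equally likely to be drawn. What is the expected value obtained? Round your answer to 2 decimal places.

4.95

E[X | Bag 1] = (20 + 9 + 10 − 3)/4 = 9
E[X | Bag 2] = (-2 + 8 + 8 − 5)/4 = 9/4
E[X] = (2/5)·9 + (3/5)·9/4 = 99/20 ≈ 4.95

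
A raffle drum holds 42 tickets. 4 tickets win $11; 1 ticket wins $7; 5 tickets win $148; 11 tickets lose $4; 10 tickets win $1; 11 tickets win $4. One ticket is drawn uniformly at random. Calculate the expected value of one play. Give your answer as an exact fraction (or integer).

E[payout] = (4/42)·11 + (1/42)·7 + (5/42)·148 + (11/42)·(-4) + (10/42)·1 + (11/42)·4 = 267/14

267/14 dollars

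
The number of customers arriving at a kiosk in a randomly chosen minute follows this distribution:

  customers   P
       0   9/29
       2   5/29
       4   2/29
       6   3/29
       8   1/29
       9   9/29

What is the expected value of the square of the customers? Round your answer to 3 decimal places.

32.862

E[X²] = (9/29)·0 + (5/29)·4 + (2/29)·16 + (3/29)·36 + (1/29)·64 + (9/29)·81
     = 953/29 ≈ 32.862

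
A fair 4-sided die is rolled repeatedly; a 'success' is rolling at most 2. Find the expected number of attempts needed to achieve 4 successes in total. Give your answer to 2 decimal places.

8.00

By linearity (sum of 4 independent geometric waits), E[trials] = 4/p = 4/(1/2) = 8.
≈ 8.00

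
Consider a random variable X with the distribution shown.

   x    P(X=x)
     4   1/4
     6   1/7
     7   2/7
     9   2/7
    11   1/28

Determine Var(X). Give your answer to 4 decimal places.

4.0753

E[X] = (1/4)·4 + (1/7)·6 + (2/7)·7 + (2/7)·9 + (1/28)·11 = 191/28
E[X²] = (1/4)·16 + (1/7)·36 + (2/7)·49 + (2/7)·81 + (1/28)·121 = 1417/28
Var(X) = 1417/28 − (191/28)² = 3195/784 ≈ 4.0753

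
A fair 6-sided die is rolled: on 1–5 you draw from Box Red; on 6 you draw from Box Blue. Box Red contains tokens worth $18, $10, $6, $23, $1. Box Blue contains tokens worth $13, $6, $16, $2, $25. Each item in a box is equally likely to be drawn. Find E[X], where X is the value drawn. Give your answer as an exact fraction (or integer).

176/15 dollars

E[X | Box Red] = (18 + 10 + 6 + 23 + 1)/5 = 58/5
E[X | Box Blue] = (13 + 6 + 16 + 2 + 25)/5 = 62/5
E[X] = (5/6)·58/5 + (1/6)·62/5 = 176/15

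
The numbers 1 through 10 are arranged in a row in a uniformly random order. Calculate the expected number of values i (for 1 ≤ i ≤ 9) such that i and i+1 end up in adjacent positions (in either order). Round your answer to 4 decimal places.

For each i ∈ {1,…,9}, let Xᵢ = 1 if i and i+1 are adjacent. P(Xᵢ=1) = 2·(10−1)!/10! = 2/10.
By linearity, E[ΣXᵢ] = (9)·(2/10) = 9/5.
≈ 1.8000

1.8000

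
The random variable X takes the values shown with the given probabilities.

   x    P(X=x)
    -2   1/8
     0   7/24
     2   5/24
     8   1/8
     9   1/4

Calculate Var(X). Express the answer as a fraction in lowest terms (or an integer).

E[X] = (1/8)·(-2) + (7/24)·0 + (5/24)·2 + (1/8)·8 + (1/4)·9 = 41/12
E[X²] = (1/8)·4 + (7/24)·0 + (5/24)·4 + (1/8)·64 + (1/4)·81 = 355/12
Var(X) = 355/12 − (41/12)² = 2579/144

2579/144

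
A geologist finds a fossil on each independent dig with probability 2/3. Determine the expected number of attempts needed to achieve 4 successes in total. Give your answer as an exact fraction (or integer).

6

By linearity (sum of 4 independent geometric waits), E[trials] = 4/p = 4/(2/3) = 6.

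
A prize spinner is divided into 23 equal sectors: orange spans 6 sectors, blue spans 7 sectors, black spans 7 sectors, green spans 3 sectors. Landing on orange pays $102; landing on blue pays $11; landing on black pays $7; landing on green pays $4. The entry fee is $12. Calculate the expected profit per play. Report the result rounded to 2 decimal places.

$20.61

E[payout] = (6/23)·102 + (7/23)·11 + (7/23)·7 + (3/23)·4 = 750/23
Expected profit = 750/23 − 12 = 474/23 ≈ $20.61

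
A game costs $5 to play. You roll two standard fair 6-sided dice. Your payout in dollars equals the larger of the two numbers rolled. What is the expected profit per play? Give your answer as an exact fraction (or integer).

-19/36 dollars

Distribution of the larger of the two numbers rolled: 1 w.p. 1/36, 2 w.p. 1/12, 3 w.p. 5/36, 4 w.p. 7/36, 5 w.p. 1/4, 6 w.p. 11/36
E[payout] = (1/36)·1 + (1/12)·2 + (5/36)·3 + (7/36)·4 + (1/4)·5 + (11/36)·6 = 161/36
Expected profit = 161/36 − 5 = -19/36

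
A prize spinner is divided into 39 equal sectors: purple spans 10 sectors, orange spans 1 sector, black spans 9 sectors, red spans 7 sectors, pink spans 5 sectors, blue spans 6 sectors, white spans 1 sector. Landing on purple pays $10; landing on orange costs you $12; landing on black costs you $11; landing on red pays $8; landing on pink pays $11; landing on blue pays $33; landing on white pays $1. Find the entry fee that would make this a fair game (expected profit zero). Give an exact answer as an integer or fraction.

23/3 dollars

E[payout] = (10/39)·10 + (1/39)·(-12) + (9/39)·(-11) + (7/39)·8 + (5/39)·11 + (6/39)·33 + (1/39)·1 = 23/3
Fair fee = E[payout] = 23/3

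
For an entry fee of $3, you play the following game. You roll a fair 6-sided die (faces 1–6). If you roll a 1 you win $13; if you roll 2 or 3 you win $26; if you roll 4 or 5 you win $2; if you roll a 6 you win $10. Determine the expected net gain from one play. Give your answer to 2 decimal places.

E[payout] = (1/3)·2 + (1/6)·10 + (1/6)·13 + (1/3)·26 = 79/6
Expected profit = 79/6 − 3 = 61/6 ≈ $10.17

$10.17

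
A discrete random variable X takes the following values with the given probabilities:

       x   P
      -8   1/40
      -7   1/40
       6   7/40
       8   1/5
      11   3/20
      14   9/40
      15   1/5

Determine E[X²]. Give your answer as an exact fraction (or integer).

E[X²] = (1/40)·64 + (1/40)·49 + (7/40)·36 + (1/5)·64 + (3/20)·121 + (9/40)·196 + (1/5)·225
     = 5167/40

5167/40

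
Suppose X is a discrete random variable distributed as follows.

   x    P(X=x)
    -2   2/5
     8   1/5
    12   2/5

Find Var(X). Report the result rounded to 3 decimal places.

40.640

E[X] = (2/5)·(-2) + (1/5)·8 + (2/5)·12 = 28/5
E[X²] = (2/5)·4 + (1/5)·64 + (2/5)·144 = 72
Var(X) = 72 − (28/5)² = 1016/25 ≈ 40.640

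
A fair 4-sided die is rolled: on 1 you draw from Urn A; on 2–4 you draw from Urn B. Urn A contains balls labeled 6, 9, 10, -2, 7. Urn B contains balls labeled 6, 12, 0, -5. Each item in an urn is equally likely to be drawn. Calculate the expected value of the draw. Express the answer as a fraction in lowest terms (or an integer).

E[X | Urn A] = (6 + 9 + 10 − 2 + 7)/5 = 6
E[X | Urn B] = (6 + 12 + 0 − 5)/4 = 13/4
E[X] = (1/4)·6 + (3/4)·13/4 = 63/16

63/16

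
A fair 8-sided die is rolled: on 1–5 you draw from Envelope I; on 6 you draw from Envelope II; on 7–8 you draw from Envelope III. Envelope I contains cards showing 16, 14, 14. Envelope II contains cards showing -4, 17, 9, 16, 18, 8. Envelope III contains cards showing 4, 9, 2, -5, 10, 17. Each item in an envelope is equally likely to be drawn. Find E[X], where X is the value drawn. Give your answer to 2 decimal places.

E[X | Envelope I] = (16 + 14 + 14)/3 = 44/3
E[X | Envelope II] = (-4 + 17 + 9 + 16 + 18 + 8)/6 = 32/3
E[X | Envelope III] = (4 + 9 + 2 − 5 + 10 + 17)/6 = 37/6
E[X] = (5/8)·44/3 + (1/8)·32/3 + (1/4)·37/6 = 289/24 ≈ 12.04

12.04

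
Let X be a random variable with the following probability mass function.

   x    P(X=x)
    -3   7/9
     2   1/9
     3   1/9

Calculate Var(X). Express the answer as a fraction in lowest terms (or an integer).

E[X] = (7/9)·(-3) + (1/9)·2 + (1/9)·3 = -16/9
E[X²] = (7/9)·9 + (1/9)·4 + (1/9)·9 = 76/9
Var(X) = 76/9 − (-16/9)² = 428/81

428/81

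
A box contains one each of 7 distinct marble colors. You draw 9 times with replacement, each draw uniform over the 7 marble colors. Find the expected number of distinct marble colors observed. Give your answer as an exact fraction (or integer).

Let Xⱼ=1 if type j appears at least once. P(Xⱼ=1) = 1 − ((7−1)/7)^9 = 30275911/40353607.
E[#distinct] = 7·30275911/40353607 = 30275911/5764801.

30275911/5764801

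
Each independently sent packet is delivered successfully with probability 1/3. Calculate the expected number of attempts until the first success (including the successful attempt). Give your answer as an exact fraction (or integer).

3

For a geometric distribution, E[trials] = 1/p = 1/(1/3) = 3.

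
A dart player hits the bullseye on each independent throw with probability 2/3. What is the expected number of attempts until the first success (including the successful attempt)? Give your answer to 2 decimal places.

1.50

For a geometric distribution, E[trials] = 1/p = 1/(2/3) = 3/2.
≈ 1.50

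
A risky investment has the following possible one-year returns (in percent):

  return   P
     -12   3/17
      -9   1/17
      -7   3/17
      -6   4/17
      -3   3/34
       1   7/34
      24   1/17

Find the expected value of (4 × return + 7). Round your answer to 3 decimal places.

E[4x+7] = (3/17)·(-41) + (1/17)·(-29) + (3/17)·(-21) + (4/17)·(-17) + (3/34)·(-5) + (7/34)·11 + (1/17)·103
     = -149/17 ≈ -8.765

-8.765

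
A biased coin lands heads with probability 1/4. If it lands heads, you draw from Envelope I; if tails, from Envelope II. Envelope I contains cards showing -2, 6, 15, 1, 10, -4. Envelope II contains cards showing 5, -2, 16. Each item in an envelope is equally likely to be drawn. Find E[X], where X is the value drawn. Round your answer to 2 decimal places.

E[X | Envelope I] = (-2 + 6 + 15 + 1 + 10 − 4)/6 = 13/3
E[X | Envelope II] = (5 − 2 + 16)/3 = 19/3
E[X] = (1/4)·13/3 + (3/4)·19/3 = 35/6 ≈ 5.83

5.83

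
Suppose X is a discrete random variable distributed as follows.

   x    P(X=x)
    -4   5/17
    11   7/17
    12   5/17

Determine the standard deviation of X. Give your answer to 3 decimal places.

7.037

E[X] = 117/17, E[X²] = 1647/17
Var(X) = E[X²] − (E[X])² = 1647/17 − 13689/289 = 14310/289
SD(X) = √(14310/289) ≈ 7.037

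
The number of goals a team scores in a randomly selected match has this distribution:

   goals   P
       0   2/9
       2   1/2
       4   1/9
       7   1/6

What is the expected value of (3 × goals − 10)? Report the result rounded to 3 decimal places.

-2.167

E[3x-10] = (2/9)·(-10) + (1/2)·(-4) + (1/9)·2 + (1/6)·11
     = -13/6 ≈ -2.167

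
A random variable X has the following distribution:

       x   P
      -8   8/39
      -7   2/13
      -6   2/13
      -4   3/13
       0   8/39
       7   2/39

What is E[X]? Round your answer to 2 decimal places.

-4.21

E[X] = (8/39)·(-8) + (2/13)·(-7) + (2/13)·(-6) + (3/13)·(-4) + (8/39)·0 + (2/39)·7
     = -164/39 ≈ -4.21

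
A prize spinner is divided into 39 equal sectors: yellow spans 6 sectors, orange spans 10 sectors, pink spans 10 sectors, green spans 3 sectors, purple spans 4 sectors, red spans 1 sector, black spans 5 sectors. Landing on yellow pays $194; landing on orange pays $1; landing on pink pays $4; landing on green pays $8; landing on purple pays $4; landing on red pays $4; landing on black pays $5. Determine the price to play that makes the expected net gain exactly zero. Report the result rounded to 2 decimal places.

E[payout] = (6/39)·194 + (10/39)·1 + (10/39)·4 + (3/39)·8 + (4/39)·4 + (1/39)·4 + (5/39)·5 = 1283/39
Fair fee = E[payout] = 1283/39 ≈ $32.90

$32.90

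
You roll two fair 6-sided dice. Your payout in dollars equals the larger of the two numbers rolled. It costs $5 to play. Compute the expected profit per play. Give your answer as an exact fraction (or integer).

-19/36 dollars

Distribution of the larger of the two numbers rolled: 1 w.p. 1/36, 2 w.p. 1/12, 3 w.p. 5/36, 4 w.p. 7/36, 5 w.p. 1/4, 6 w.p. 11/36
E[payout] = (1/36)·1 + (1/12)·2 + (5/36)·3 + (7/36)·4 + (1/4)·5 + (11/36)·6 = 161/36
Expected profit = 161/36 − 5 = -19/36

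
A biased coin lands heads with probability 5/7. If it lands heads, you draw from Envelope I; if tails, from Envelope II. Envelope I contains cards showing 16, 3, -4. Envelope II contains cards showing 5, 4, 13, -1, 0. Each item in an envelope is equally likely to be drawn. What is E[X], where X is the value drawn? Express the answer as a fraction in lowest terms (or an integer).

E[X | Envelope I] = (16 + 3 − 4)/3 = 5
E[X | Envelope II] = (5 + 4 + 13 − 1 + 0)/5 = 21/5
E[X] = (5/7)·5 + (2/7)·21/5 = 167/35

167/35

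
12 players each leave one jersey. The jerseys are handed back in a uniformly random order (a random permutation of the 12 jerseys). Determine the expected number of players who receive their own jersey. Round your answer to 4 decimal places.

1.0000

Let Xᵢ = 1 if person i gets their own jersey. For each i, P(Xᵢ=1) = 1/12.
By linearity of expectation, E[X₁+…+X_12] = 12·(1/12) = 1.
≈ 1.0000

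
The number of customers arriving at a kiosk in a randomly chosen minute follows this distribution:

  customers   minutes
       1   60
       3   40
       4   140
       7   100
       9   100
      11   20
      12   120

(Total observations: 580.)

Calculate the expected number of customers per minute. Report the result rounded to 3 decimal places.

Total = 580, so P(customers=1) = 60/580, etc.
E[X] = (3/29)·1 + (2/29)·3 + (7/29)·4 + (5/29)·7 + (5/29)·9 + (1/29)·11 + (6/29)·12
     = 200/29 ≈ 6.897

6.897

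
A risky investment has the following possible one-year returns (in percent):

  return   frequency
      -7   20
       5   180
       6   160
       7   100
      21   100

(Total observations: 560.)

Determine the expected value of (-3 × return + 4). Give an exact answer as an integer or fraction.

Total = 560, so P(return=-7) = 20/560, etc.
E[-3x+4] = (1/28)·25 + (9/28)·(-11) + (2/7)·(-14) + (5/28)·(-17) + (5/28)·(-59)
     = -283/14

-283/14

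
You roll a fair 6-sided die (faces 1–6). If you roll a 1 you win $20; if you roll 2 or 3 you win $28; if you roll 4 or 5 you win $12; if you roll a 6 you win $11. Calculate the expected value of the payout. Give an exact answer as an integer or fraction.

37/2 dollars

E[payout] = (1/6)·11 + (1/3)·12 + (1/6)·20 + (1/3)·28 = 37/2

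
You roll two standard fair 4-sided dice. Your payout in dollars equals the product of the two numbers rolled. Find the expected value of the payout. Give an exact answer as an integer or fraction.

Distribution of the product of the two numbers rolled: 1 w.p. 1/16, 2 w.p. 1/8, 3 w.p. 1/8, 4 w.p. 3/16, 6 w.p. 1/8, 8 w.p. 1/8, …
E[payout] = (1/16)·1 + (1/8)·2 + (1/8)·3 + (3/16)·4 + (1/8)·6 + (1/8)·8 + (1/16)·9 + (1/8)·12 + (1/16)·16 = 25/4

25/4 dollars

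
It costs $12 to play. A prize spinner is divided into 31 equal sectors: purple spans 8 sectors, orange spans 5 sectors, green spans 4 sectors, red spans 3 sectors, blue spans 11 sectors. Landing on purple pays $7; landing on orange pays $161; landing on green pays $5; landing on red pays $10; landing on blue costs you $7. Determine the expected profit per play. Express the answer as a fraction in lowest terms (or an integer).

462/31 dollars

E[payout] = (8/31)·7 + (5/31)·161 + (4/31)·5 + (3/31)·10 + (11/31)·(-7) = 834/31
Expected profit = 834/31 − 12 = 462/31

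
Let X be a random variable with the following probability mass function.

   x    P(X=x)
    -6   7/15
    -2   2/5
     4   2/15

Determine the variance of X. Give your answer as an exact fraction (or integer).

2504/225

E[X] = (7/15)·(-6) + (2/5)·(-2) + (2/15)·4 = -46/15
E[X²] = (7/15)·36 + (2/5)·4 + (2/15)·16 = 308/15
Var(X) = 308/15 − (-46/15)² = 2504/225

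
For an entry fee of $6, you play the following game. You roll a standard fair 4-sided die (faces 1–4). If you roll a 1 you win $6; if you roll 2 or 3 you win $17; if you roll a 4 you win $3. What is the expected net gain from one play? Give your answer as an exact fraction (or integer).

19/4 dollars

E[payout] = (1/4)·3 + (1/4)·6 + (1/2)·17 = 43/4
Expected profit = 43/4 − 6 = 19/4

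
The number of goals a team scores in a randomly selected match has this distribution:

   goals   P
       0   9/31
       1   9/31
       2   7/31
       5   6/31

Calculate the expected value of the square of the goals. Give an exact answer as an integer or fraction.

E[X²] = (9/31)·0 + (9/31)·1 + (7/31)·4 + (6/31)·25
     = 187/31

187/31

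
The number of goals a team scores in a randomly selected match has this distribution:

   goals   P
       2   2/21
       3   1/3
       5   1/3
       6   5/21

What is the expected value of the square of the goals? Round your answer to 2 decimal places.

20.29

E[X²] = (2/21)·4 + (1/3)·9 + (1/3)·25 + (5/21)·36
     = 142/7 ≈ 20.29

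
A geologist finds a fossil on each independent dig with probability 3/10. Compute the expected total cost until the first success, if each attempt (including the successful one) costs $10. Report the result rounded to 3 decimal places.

$33.333

E[#attempts] = 1/p = 10/3; E[cost] = 10·10/3 = 100/3.
≈ 33.333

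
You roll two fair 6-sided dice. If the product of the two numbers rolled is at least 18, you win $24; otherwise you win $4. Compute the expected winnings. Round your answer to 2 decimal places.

$9.56

E[payout] = (13/18)·4 + (5/18)·24 = 86/9
≈ $9.56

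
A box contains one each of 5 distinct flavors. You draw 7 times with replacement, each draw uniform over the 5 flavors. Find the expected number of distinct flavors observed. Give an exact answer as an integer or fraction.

61741/15625

Let Xⱼ=1 if type j appears at least once. P(Xⱼ=1) = 1 − ((5−1)/5)^7 = 61741/78125.
E[#distinct] = 5·61741/78125 = 61741/15625.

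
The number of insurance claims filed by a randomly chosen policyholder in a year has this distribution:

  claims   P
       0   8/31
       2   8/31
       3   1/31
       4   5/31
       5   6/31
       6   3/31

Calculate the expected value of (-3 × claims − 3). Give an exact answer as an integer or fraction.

-354/31

E[-3x-3] = (8/31)·(-3) + (8/31)·(-9) + (1/31)·(-12) + (5/31)·(-15) + (6/31)·(-18) + (3/31)·(-21)
     = -354/31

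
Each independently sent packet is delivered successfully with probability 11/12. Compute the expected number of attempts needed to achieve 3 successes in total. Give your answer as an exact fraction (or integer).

36/11

By linearity (sum of 3 independent geometric waits), E[trials] = 3/p = 3/(11/12) = 36/11.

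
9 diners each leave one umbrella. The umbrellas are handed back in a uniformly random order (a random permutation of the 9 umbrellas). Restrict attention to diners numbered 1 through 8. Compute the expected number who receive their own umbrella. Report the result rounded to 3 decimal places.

Let Xᵢ = 1 if person i gets their own umbrella. For each i, P(Xᵢ=1) = 1/9.
By linearity of expectation, E[X₁+…+X_8] = 8·(1/9) = 8/9.
≈ 0.889

0.889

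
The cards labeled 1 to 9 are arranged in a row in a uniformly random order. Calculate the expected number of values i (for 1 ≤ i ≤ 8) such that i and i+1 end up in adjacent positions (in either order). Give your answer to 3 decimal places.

1.778

For each i ∈ {1,…,8}, let Xᵢ = 1 if i and i+1 are adjacent. P(Xᵢ=1) = 2·(9−1)!/9! = 2/9.
By linearity, E[ΣXᵢ] = (8)·(2/9) = 16/9.
≈ 1.778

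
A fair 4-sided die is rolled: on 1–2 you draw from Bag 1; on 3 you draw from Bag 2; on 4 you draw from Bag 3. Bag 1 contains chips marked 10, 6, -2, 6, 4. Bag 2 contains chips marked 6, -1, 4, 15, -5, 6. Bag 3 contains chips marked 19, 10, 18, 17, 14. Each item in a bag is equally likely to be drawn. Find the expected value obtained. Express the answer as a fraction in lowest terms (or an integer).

E[X | Bag 1] = (10 + 6 − 2 + 6 + 4)/5 = 24/5
E[X | Bag 2] = (6 − 1 + 4 + 15 − 5 + 6)/6 = 25/6
E[X | Bag 3] = (19 + 10 + 18 + 17 + 14)/5 = 78/5
E[X] = (1/2)·24/5 + (1/4)·25/6 + (1/4)·78/5 = 881/120

881/120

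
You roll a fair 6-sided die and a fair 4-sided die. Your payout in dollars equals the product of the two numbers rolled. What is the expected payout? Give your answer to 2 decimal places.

Distribution of the product of the two numbers rolled: 1 w.p. 1/24, 2 w.p. 1/12, 3 w.p. 1/12, 4 w.p. 1/8, 5 w.p. 1/24, 6 w.p. 1/8, …
E[payout] = (1/24)·1 + (1/12)·2 + (1/12)·3 + (1/8)·4 + (1/24)·5 + (1/8)·6 + (1/12)·8 + (1/24)·9 + (1/24)·10 + (1/8)·12 + (1/24)·15 + (1/24)·16 + (1/24)·18 + (1/24)·20 + (1/24)·24 = 35/4
≈ $8.75

$8.75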